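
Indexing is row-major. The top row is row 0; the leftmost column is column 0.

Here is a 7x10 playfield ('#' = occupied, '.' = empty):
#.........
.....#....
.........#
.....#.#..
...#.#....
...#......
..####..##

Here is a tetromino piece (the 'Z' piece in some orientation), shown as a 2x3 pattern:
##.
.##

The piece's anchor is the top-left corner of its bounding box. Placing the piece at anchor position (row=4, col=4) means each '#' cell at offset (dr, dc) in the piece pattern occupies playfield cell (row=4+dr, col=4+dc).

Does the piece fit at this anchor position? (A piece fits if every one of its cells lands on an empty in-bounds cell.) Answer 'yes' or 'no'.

Answer: no

Derivation:
Check each piece cell at anchor (4, 4):
  offset (0,0) -> (4,4): empty -> OK
  offset (0,1) -> (4,5): occupied ('#') -> FAIL
  offset (1,1) -> (5,5): empty -> OK
  offset (1,2) -> (5,6): empty -> OK
All cells valid: no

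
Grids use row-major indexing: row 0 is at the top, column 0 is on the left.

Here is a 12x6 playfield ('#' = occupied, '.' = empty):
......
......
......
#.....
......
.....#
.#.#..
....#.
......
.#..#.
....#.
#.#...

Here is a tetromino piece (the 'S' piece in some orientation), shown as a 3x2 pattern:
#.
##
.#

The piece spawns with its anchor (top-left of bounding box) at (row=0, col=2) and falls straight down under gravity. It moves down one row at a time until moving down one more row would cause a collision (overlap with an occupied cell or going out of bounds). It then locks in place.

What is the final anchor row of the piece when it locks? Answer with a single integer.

Spawn at (row=0, col=2). Try each row:
  row 0: fits
  row 1: fits
  row 2: fits
  row 3: fits
  row 4: blocked -> lock at row 3

Answer: 3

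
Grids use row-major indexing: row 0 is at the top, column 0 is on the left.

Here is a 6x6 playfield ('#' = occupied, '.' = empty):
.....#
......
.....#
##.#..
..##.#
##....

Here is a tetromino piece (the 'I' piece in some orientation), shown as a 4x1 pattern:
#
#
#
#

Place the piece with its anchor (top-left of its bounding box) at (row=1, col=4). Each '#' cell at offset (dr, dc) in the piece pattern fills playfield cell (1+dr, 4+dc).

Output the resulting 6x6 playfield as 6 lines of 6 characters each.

Fill (1+0,4+0) = (1,4)
Fill (1+1,4+0) = (2,4)
Fill (1+2,4+0) = (3,4)
Fill (1+3,4+0) = (4,4)

Answer: .....#
....#.
....##
##.##.
..####
##....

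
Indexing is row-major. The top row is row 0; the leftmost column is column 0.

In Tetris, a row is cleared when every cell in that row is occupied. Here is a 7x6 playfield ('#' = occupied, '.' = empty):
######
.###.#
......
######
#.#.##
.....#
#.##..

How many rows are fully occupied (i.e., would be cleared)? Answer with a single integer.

Check each row:
  row 0: 0 empty cells -> FULL (clear)
  row 1: 2 empty cells -> not full
  row 2: 6 empty cells -> not full
  row 3: 0 empty cells -> FULL (clear)
  row 4: 2 empty cells -> not full
  row 5: 5 empty cells -> not full
  row 6: 3 empty cells -> not full
Total rows cleared: 2

Answer: 2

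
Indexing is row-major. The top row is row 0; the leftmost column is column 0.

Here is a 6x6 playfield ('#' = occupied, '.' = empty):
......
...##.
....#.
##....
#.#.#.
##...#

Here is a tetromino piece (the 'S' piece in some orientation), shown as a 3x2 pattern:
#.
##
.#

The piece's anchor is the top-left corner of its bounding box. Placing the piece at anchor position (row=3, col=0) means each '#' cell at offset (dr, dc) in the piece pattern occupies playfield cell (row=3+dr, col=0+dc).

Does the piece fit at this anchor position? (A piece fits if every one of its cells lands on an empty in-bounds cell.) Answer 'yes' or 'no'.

Answer: no

Derivation:
Check each piece cell at anchor (3, 0):
  offset (0,0) -> (3,0): occupied ('#') -> FAIL
  offset (1,0) -> (4,0): occupied ('#') -> FAIL
  offset (1,1) -> (4,1): empty -> OK
  offset (2,1) -> (5,1): occupied ('#') -> FAIL
All cells valid: no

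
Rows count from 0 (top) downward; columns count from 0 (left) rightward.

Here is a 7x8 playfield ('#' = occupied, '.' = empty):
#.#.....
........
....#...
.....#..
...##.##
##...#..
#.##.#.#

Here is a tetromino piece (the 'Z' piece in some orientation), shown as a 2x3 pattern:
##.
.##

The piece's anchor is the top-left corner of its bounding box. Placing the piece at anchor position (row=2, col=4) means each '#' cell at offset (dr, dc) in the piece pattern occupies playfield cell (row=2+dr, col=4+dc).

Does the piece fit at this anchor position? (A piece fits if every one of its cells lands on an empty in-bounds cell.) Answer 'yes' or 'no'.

Check each piece cell at anchor (2, 4):
  offset (0,0) -> (2,4): occupied ('#') -> FAIL
  offset (0,1) -> (2,5): empty -> OK
  offset (1,1) -> (3,5): occupied ('#') -> FAIL
  offset (1,2) -> (3,6): empty -> OK
All cells valid: no

Answer: no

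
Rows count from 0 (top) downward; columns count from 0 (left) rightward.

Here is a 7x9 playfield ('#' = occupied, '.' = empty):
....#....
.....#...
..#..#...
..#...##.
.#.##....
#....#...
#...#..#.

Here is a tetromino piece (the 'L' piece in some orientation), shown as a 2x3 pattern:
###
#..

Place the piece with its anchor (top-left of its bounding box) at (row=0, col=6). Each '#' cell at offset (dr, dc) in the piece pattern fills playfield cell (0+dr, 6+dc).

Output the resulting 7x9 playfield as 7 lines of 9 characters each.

Answer: ....#.###
.....##..
..#..#...
..#...##.
.#.##....
#....#...
#...#..#.

Derivation:
Fill (0+0,6+0) = (0,6)
Fill (0+0,6+1) = (0,7)
Fill (0+0,6+2) = (0,8)
Fill (0+1,6+0) = (1,6)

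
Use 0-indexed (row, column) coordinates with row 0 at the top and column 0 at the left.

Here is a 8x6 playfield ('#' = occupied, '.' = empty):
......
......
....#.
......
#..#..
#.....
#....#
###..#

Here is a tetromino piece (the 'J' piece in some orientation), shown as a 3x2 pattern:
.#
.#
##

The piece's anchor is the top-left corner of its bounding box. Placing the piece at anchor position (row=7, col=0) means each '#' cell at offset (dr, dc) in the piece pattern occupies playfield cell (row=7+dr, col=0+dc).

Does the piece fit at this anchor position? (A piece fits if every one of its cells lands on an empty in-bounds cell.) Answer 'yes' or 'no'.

Answer: no

Derivation:
Check each piece cell at anchor (7, 0):
  offset (0,1) -> (7,1): occupied ('#') -> FAIL
  offset (1,1) -> (8,1): out of bounds -> FAIL
  offset (2,0) -> (9,0): out of bounds -> FAIL
  offset (2,1) -> (9,1): out of bounds -> FAIL
All cells valid: no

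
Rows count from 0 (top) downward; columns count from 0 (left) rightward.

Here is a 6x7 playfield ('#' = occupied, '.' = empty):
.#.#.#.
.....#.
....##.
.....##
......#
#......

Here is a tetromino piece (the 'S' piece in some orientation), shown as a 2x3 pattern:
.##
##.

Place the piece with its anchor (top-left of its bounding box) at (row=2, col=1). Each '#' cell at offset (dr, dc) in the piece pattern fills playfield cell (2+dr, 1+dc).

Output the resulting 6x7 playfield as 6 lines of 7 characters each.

Fill (2+0,1+1) = (2,2)
Fill (2+0,1+2) = (2,3)
Fill (2+1,1+0) = (3,1)
Fill (2+1,1+1) = (3,2)

Answer: .#.#.#.
.....#.
..####.
.##..##
......#
#......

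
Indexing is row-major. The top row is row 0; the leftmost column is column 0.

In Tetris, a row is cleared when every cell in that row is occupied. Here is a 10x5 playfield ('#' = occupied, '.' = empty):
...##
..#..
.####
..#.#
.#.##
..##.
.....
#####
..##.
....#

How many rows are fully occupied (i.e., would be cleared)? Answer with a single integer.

Check each row:
  row 0: 3 empty cells -> not full
  row 1: 4 empty cells -> not full
  row 2: 1 empty cell -> not full
  row 3: 3 empty cells -> not full
  row 4: 2 empty cells -> not full
  row 5: 3 empty cells -> not full
  row 6: 5 empty cells -> not full
  row 7: 0 empty cells -> FULL (clear)
  row 8: 3 empty cells -> not full
  row 9: 4 empty cells -> not full
Total rows cleared: 1

Answer: 1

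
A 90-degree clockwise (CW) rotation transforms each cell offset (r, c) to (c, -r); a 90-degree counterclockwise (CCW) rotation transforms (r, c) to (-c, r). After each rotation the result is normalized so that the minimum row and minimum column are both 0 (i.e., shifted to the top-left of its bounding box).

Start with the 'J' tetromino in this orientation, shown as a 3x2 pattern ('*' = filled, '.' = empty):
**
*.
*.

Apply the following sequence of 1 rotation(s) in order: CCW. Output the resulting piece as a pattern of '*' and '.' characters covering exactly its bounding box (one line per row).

Answer: *..
***

Derivation:
Start:
**
*.
*.
After rotation 1 (CCW):
*..
***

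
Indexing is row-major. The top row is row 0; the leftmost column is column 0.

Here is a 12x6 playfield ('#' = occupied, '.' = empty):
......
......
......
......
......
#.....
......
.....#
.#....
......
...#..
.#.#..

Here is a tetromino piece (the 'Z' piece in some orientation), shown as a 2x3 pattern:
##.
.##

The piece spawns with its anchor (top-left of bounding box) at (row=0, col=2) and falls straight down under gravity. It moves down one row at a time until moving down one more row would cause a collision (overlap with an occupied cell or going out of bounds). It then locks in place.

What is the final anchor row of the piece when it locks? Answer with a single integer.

Answer: 8

Derivation:
Spawn at (row=0, col=2). Try each row:
  row 0: fits
  row 1: fits
  row 2: fits
  row 3: fits
  row 4: fits
  row 5: fits
  row 6: fits
  row 7: fits
  row 8: fits
  row 9: blocked -> lock at row 8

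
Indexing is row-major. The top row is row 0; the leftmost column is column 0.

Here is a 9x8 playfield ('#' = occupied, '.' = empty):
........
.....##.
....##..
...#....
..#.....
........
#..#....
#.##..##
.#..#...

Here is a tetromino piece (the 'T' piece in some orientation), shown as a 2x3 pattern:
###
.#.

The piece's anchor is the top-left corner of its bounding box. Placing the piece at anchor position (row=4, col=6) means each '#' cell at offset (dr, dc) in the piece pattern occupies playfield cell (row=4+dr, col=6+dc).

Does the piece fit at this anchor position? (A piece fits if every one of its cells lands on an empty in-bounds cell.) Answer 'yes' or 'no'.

Check each piece cell at anchor (4, 6):
  offset (0,0) -> (4,6): empty -> OK
  offset (0,1) -> (4,7): empty -> OK
  offset (0,2) -> (4,8): out of bounds -> FAIL
  offset (1,1) -> (5,7): empty -> OK
All cells valid: no

Answer: no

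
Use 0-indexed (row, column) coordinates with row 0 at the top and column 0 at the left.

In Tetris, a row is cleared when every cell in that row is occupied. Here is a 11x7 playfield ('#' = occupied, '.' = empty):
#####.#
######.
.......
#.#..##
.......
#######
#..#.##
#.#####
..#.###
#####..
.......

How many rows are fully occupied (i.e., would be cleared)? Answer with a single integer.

Answer: 1

Derivation:
Check each row:
  row 0: 1 empty cell -> not full
  row 1: 1 empty cell -> not full
  row 2: 7 empty cells -> not full
  row 3: 3 empty cells -> not full
  row 4: 7 empty cells -> not full
  row 5: 0 empty cells -> FULL (clear)
  row 6: 3 empty cells -> not full
  row 7: 1 empty cell -> not full
  row 8: 3 empty cells -> not full
  row 9: 2 empty cells -> not full
  row 10: 7 empty cells -> not full
Total rows cleared: 1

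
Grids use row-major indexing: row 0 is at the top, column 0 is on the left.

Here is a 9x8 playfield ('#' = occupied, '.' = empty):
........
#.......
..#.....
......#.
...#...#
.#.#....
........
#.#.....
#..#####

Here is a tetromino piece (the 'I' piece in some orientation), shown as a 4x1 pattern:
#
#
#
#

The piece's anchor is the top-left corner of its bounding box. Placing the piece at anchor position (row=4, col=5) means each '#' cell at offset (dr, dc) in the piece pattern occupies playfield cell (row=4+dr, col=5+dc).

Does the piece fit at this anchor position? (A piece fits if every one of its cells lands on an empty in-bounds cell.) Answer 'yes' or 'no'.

Answer: yes

Derivation:
Check each piece cell at anchor (4, 5):
  offset (0,0) -> (4,5): empty -> OK
  offset (1,0) -> (5,5): empty -> OK
  offset (2,0) -> (6,5): empty -> OK
  offset (3,0) -> (7,5): empty -> OK
All cells valid: yes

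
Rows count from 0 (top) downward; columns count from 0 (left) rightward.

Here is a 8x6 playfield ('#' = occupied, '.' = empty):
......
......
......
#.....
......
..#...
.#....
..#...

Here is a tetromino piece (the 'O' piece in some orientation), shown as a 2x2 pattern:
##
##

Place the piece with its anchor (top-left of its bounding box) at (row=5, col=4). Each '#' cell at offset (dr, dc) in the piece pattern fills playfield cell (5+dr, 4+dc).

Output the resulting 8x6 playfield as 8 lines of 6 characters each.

Fill (5+0,4+0) = (5,4)
Fill (5+0,4+1) = (5,5)
Fill (5+1,4+0) = (6,4)
Fill (5+1,4+1) = (6,5)

Answer: ......
......
......
#.....
......
..#.##
.#..##
..#...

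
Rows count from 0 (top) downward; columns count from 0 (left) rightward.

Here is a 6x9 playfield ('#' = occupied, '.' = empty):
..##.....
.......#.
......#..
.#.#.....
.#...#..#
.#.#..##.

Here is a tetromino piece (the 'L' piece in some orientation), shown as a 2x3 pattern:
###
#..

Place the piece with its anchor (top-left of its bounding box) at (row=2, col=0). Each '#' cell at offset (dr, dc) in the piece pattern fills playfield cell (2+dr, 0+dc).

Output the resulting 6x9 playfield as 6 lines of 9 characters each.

Answer: ..##.....
.......#.
###...#..
##.#.....
.#...#..#
.#.#..##.

Derivation:
Fill (2+0,0+0) = (2,0)
Fill (2+0,0+1) = (2,1)
Fill (2+0,0+2) = (2,2)
Fill (2+1,0+0) = (3,0)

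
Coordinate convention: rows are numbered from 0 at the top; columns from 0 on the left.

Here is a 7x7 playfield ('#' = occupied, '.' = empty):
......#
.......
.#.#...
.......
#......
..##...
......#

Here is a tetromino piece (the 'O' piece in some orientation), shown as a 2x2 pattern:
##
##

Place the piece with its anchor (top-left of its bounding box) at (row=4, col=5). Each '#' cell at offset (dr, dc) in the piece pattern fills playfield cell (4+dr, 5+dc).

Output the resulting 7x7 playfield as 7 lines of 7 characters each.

Answer: ......#
.......
.#.#...
.......
#....##
..##.##
......#

Derivation:
Fill (4+0,5+0) = (4,5)
Fill (4+0,5+1) = (4,6)
Fill (4+1,5+0) = (5,5)
Fill (4+1,5+1) = (5,6)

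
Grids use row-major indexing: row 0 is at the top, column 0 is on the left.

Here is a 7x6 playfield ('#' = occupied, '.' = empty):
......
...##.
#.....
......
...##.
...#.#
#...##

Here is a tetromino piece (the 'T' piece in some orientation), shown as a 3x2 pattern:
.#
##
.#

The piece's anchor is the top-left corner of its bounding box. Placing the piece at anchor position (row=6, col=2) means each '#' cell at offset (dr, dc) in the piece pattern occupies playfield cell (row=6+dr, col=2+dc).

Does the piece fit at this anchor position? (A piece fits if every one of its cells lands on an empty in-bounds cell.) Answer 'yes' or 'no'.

Check each piece cell at anchor (6, 2):
  offset (0,1) -> (6,3): empty -> OK
  offset (1,0) -> (7,2): out of bounds -> FAIL
  offset (1,1) -> (7,3): out of bounds -> FAIL
  offset (2,1) -> (8,3): out of bounds -> FAIL
All cells valid: no

Answer: no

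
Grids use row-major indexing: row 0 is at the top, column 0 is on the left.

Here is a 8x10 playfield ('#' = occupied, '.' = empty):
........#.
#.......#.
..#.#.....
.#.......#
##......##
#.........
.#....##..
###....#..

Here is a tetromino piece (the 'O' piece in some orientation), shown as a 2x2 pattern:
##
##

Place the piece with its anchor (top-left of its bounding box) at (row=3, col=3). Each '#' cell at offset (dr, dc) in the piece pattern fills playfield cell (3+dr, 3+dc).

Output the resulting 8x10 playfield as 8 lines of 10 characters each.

Fill (3+0,3+0) = (3,3)
Fill (3+0,3+1) = (3,4)
Fill (3+1,3+0) = (4,3)
Fill (3+1,3+1) = (4,4)

Answer: ........#.
#.......#.
..#.#.....
.#.##....#
##.##...##
#.........
.#....##..
###....#..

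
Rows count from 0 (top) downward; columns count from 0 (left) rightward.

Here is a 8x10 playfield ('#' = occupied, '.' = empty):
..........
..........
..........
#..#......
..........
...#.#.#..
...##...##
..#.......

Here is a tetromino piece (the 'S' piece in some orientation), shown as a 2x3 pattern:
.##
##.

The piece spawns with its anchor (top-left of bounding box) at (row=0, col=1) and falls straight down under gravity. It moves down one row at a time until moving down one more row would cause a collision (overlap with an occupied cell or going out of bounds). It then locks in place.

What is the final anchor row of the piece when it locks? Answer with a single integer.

Answer: 2

Derivation:
Spawn at (row=0, col=1). Try each row:
  row 0: fits
  row 1: fits
  row 2: fits
  row 3: blocked -> lock at row 2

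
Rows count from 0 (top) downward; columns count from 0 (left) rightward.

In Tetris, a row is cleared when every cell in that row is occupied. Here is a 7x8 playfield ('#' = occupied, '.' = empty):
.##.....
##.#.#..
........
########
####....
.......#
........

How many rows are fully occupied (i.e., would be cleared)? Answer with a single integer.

Answer: 1

Derivation:
Check each row:
  row 0: 6 empty cells -> not full
  row 1: 4 empty cells -> not full
  row 2: 8 empty cells -> not full
  row 3: 0 empty cells -> FULL (clear)
  row 4: 4 empty cells -> not full
  row 5: 7 empty cells -> not full
  row 6: 8 empty cells -> not full
Total rows cleared: 1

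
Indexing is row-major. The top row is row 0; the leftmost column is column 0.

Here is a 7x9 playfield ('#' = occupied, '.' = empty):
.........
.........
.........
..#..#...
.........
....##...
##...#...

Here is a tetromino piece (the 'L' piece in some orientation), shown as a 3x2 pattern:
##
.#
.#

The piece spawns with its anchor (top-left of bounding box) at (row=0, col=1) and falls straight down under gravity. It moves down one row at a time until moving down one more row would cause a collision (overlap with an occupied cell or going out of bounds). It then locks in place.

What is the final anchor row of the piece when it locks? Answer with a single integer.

Spawn at (row=0, col=1). Try each row:
  row 0: fits
  row 1: blocked -> lock at row 0

Answer: 0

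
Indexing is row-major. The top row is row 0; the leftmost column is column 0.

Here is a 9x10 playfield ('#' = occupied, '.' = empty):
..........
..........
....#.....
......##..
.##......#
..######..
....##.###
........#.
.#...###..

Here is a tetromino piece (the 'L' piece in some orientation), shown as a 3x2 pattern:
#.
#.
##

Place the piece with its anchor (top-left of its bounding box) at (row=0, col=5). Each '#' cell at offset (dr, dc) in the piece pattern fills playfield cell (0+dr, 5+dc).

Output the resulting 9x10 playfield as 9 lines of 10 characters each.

Answer: .....#....
.....#....
....###...
......##..
.##......#
..######..
....##.###
........#.
.#...###..

Derivation:
Fill (0+0,5+0) = (0,5)
Fill (0+1,5+0) = (1,5)
Fill (0+2,5+0) = (2,5)
Fill (0+2,5+1) = (2,6)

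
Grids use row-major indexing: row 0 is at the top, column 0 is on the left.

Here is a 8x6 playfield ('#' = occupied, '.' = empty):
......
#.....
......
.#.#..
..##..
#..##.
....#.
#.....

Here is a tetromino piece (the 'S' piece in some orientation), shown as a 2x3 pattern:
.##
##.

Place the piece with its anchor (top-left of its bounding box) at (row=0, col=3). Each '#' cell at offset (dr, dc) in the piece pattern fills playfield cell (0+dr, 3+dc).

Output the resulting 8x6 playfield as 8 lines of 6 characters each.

Fill (0+0,3+1) = (0,4)
Fill (0+0,3+2) = (0,5)
Fill (0+1,3+0) = (1,3)
Fill (0+1,3+1) = (1,4)

Answer: ....##
#..##.
......
.#.#..
..##..
#..##.
....#.
#.....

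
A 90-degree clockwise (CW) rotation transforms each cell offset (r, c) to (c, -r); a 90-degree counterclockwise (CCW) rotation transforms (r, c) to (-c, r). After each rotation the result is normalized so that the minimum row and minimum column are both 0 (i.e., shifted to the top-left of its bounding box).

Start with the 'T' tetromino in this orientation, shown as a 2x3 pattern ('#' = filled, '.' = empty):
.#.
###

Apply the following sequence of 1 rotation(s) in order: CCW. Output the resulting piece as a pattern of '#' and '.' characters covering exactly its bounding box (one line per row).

Answer: .#
##
.#

Derivation:
Start:
.#.
###
After rotation 1 (CCW):
.#
##
.#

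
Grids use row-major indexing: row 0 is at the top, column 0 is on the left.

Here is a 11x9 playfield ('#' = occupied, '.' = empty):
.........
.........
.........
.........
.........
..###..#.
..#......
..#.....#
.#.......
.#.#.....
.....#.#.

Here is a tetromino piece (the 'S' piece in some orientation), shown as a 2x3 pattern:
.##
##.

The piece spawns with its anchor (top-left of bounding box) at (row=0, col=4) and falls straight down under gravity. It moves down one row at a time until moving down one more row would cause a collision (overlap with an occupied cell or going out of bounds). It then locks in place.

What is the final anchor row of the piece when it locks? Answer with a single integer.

Spawn at (row=0, col=4). Try each row:
  row 0: fits
  row 1: fits
  row 2: fits
  row 3: fits
  row 4: blocked -> lock at row 3

Answer: 3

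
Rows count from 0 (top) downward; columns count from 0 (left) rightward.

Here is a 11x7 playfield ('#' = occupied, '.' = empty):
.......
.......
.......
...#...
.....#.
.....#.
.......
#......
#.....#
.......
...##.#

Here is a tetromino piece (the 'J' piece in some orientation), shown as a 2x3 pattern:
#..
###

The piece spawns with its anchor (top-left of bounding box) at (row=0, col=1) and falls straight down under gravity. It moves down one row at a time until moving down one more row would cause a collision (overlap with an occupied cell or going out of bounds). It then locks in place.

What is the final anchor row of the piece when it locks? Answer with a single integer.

Spawn at (row=0, col=1). Try each row:
  row 0: fits
  row 1: fits
  row 2: blocked -> lock at row 1

Answer: 1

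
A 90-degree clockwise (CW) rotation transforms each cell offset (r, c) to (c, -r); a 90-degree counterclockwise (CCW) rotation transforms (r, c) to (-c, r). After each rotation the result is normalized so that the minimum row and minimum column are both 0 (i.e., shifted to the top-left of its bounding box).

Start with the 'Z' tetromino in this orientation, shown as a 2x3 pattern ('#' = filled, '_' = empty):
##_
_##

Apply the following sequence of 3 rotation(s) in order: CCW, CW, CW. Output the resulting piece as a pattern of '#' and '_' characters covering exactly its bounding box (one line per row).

Start:
##_
_##
After rotation 1 (CCW):
_#
##
#_
After rotation 2 (CW):
##_
_##
After rotation 3 (CW):
_#
##
#_

Answer: _#
##
#_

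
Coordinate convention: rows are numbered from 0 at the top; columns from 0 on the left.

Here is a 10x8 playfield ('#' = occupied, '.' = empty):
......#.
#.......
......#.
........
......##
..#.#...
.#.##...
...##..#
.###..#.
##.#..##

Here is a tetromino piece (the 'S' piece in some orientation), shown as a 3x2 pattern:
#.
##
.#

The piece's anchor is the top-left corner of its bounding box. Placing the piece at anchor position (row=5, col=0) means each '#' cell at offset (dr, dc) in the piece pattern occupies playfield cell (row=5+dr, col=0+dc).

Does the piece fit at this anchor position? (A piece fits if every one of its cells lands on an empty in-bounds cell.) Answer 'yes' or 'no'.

Check each piece cell at anchor (5, 0):
  offset (0,0) -> (5,0): empty -> OK
  offset (1,0) -> (6,0): empty -> OK
  offset (1,1) -> (6,1): occupied ('#') -> FAIL
  offset (2,1) -> (7,1): empty -> OK
All cells valid: no

Answer: no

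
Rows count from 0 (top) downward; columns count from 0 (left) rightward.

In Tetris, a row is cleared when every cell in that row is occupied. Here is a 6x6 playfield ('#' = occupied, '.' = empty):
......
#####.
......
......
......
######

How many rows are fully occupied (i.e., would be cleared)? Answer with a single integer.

Check each row:
  row 0: 6 empty cells -> not full
  row 1: 1 empty cell -> not full
  row 2: 6 empty cells -> not full
  row 3: 6 empty cells -> not full
  row 4: 6 empty cells -> not full
  row 5: 0 empty cells -> FULL (clear)
Total rows cleared: 1

Answer: 1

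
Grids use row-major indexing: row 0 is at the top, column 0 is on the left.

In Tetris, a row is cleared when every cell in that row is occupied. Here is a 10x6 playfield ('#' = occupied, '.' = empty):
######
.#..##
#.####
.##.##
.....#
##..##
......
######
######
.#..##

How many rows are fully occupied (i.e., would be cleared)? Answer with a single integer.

Check each row:
  row 0: 0 empty cells -> FULL (clear)
  row 1: 3 empty cells -> not full
  row 2: 1 empty cell -> not full
  row 3: 2 empty cells -> not full
  row 4: 5 empty cells -> not full
  row 5: 2 empty cells -> not full
  row 6: 6 empty cells -> not full
  row 7: 0 empty cells -> FULL (clear)
  row 8: 0 empty cells -> FULL (clear)
  row 9: 3 empty cells -> not full
Total rows cleared: 3

Answer: 3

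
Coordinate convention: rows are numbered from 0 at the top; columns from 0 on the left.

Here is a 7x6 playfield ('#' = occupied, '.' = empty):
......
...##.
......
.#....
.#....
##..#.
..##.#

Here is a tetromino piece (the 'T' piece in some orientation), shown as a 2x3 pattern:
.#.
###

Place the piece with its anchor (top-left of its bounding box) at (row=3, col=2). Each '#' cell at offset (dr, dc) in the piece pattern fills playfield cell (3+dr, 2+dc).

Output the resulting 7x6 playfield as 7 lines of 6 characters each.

Fill (3+0,2+1) = (3,3)
Fill (3+1,2+0) = (4,2)
Fill (3+1,2+1) = (4,3)
Fill (3+1,2+2) = (4,4)

Answer: ......
...##.
......
.#.#..
.####.
##..#.
..##.#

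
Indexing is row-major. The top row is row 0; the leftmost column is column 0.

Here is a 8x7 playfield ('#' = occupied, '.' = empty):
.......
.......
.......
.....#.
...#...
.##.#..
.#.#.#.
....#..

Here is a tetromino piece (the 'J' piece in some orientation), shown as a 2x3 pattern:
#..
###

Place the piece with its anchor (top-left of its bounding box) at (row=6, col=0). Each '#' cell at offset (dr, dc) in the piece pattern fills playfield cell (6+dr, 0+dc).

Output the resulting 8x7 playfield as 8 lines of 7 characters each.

Fill (6+0,0+0) = (6,0)
Fill (6+1,0+0) = (7,0)
Fill (6+1,0+1) = (7,1)
Fill (6+1,0+2) = (7,2)

Answer: .......
.......
.......
.....#.
...#...
.##.#..
##.#.#.
###.#..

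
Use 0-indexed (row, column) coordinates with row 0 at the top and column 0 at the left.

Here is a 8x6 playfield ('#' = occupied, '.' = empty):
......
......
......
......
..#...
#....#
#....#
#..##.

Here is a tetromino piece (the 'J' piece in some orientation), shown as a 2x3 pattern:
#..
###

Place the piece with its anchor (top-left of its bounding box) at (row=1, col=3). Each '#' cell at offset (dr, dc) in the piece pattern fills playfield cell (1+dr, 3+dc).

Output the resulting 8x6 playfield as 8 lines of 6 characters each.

Fill (1+0,3+0) = (1,3)
Fill (1+1,3+0) = (2,3)
Fill (1+1,3+1) = (2,4)
Fill (1+1,3+2) = (2,5)

Answer: ......
...#..
...###
......
..#...
#....#
#....#
#..##.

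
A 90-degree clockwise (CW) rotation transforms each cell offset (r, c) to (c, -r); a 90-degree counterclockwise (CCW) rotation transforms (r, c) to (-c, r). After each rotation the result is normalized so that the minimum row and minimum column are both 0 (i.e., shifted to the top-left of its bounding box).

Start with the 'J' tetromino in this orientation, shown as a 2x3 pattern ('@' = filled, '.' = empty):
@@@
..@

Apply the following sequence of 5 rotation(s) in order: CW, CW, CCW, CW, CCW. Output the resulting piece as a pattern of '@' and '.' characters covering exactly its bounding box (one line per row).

Start:
@@@
..@
After rotation 1 (CW):
.@
.@
@@
After rotation 2 (CW):
@..
@@@
After rotation 3 (CCW):
.@
.@
@@
After rotation 4 (CW):
@..
@@@
After rotation 5 (CCW):
.@
.@
@@

Answer: .@
.@
@@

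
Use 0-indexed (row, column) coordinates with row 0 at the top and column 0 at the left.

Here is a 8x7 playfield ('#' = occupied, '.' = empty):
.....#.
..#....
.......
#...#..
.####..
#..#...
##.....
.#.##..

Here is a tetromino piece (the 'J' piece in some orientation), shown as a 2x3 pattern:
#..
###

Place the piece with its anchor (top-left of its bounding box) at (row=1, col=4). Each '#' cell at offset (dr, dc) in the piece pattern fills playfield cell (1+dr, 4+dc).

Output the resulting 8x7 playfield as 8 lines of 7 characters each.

Answer: .....#.
..#.#..
....###
#...#..
.####..
#..#...
##.....
.#.##..

Derivation:
Fill (1+0,4+0) = (1,4)
Fill (1+1,4+0) = (2,4)
Fill (1+1,4+1) = (2,5)
Fill (1+1,4+2) = (2,6)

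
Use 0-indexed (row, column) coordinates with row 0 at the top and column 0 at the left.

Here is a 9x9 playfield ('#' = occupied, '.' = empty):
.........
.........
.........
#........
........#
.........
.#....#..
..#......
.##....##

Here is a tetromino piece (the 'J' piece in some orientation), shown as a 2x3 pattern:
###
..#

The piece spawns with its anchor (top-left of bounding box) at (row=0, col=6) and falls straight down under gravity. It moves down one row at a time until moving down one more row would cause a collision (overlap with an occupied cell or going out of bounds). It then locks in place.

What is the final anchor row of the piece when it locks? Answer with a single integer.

Spawn at (row=0, col=6). Try each row:
  row 0: fits
  row 1: fits
  row 2: fits
  row 3: blocked -> lock at row 2

Answer: 2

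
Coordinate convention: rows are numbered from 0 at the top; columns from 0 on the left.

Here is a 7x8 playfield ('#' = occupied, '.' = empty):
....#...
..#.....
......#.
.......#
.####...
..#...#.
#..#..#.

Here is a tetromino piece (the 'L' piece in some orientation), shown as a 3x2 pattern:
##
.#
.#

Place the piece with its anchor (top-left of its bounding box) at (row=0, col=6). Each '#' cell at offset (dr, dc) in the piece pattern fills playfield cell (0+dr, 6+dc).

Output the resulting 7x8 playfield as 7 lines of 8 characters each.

Answer: ....#.##
..#....#
......##
.......#
.####...
..#...#.
#..#..#.

Derivation:
Fill (0+0,6+0) = (0,6)
Fill (0+0,6+1) = (0,7)
Fill (0+1,6+1) = (1,7)
Fill (0+2,6+1) = (2,7)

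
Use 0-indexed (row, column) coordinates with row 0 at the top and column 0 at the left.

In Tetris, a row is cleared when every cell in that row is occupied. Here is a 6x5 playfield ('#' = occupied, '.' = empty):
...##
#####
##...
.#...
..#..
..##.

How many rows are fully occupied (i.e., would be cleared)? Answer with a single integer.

Answer: 1

Derivation:
Check each row:
  row 0: 3 empty cells -> not full
  row 1: 0 empty cells -> FULL (clear)
  row 2: 3 empty cells -> not full
  row 3: 4 empty cells -> not full
  row 4: 4 empty cells -> not full
  row 5: 3 empty cells -> not full
Total rows cleared: 1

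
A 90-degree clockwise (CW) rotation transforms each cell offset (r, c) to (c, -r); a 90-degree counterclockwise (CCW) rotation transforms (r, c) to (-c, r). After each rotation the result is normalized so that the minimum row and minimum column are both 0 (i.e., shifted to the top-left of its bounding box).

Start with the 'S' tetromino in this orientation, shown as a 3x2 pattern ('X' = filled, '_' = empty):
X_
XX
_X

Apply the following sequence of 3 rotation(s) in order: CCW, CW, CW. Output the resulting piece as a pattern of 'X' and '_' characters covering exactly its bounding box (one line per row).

Answer: _XX
XX_

Derivation:
Start:
X_
XX
_X
After rotation 1 (CCW):
_XX
XX_
After rotation 2 (CW):
X_
XX
_X
After rotation 3 (CW):
_XX
XX_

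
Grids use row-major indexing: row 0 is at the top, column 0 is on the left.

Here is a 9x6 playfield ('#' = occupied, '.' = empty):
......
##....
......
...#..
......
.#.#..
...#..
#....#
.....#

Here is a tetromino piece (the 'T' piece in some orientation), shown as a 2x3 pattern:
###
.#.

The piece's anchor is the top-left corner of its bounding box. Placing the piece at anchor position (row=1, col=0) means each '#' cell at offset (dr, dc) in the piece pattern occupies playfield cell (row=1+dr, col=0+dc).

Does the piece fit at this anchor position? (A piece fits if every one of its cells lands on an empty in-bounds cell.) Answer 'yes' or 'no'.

Check each piece cell at anchor (1, 0):
  offset (0,0) -> (1,0): occupied ('#') -> FAIL
  offset (0,1) -> (1,1): occupied ('#') -> FAIL
  offset (0,2) -> (1,2): empty -> OK
  offset (1,1) -> (2,1): empty -> OK
All cells valid: no

Answer: no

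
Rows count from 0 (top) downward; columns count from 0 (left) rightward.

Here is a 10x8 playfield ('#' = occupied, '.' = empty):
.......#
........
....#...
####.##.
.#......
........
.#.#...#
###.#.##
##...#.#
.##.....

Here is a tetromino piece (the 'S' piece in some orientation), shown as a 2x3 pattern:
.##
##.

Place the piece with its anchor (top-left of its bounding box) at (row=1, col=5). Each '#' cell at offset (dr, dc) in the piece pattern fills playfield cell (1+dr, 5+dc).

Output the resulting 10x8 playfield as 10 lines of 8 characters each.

Fill (1+0,5+1) = (1,6)
Fill (1+0,5+2) = (1,7)
Fill (1+1,5+0) = (2,5)
Fill (1+1,5+1) = (2,6)

Answer: .......#
......##
....###.
####.##.
.#......
........
.#.#...#
###.#.##
##...#.#
.##.....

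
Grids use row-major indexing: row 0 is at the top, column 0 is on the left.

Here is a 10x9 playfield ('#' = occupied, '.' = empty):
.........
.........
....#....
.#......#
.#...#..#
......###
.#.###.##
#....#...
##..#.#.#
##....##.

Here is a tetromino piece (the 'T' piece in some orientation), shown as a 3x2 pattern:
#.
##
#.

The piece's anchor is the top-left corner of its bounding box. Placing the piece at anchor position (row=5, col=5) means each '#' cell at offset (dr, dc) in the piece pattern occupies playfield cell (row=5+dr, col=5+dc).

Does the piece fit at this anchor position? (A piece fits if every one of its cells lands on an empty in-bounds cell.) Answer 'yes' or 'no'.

Check each piece cell at anchor (5, 5):
  offset (0,0) -> (5,5): empty -> OK
  offset (1,0) -> (6,5): occupied ('#') -> FAIL
  offset (1,1) -> (6,6): empty -> OK
  offset (2,0) -> (7,5): occupied ('#') -> FAIL
All cells valid: no

Answer: no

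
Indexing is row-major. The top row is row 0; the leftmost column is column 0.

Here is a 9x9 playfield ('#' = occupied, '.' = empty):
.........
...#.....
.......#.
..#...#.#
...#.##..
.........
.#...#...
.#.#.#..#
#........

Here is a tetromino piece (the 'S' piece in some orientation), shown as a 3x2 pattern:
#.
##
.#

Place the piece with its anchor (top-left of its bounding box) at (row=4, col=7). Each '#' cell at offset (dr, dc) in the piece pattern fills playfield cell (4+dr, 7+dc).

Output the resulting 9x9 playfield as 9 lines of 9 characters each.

Answer: .........
...#.....
.......#.
..#...#.#
...#.###.
.......##
.#...#..#
.#.#.#..#
#........

Derivation:
Fill (4+0,7+0) = (4,7)
Fill (4+1,7+0) = (5,7)
Fill (4+1,7+1) = (5,8)
Fill (4+2,7+1) = (6,8)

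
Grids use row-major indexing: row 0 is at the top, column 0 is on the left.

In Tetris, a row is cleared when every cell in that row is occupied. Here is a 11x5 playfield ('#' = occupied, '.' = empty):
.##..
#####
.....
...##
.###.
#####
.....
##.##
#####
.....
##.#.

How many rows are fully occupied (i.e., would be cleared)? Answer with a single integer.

Check each row:
  row 0: 3 empty cells -> not full
  row 1: 0 empty cells -> FULL (clear)
  row 2: 5 empty cells -> not full
  row 3: 3 empty cells -> not full
  row 4: 2 empty cells -> not full
  row 5: 0 empty cells -> FULL (clear)
  row 6: 5 empty cells -> not full
  row 7: 1 empty cell -> not full
  row 8: 0 empty cells -> FULL (clear)
  row 9: 5 empty cells -> not full
  row 10: 2 empty cells -> not full
Total rows cleared: 3

Answer: 3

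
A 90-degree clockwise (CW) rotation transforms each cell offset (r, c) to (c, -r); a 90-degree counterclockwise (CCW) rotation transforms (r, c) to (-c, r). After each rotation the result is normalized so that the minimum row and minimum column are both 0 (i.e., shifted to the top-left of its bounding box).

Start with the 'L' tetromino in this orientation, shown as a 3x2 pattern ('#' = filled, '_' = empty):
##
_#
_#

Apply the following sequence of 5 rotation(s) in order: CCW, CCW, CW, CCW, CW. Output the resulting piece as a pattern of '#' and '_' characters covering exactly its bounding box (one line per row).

Start:
##
_#
_#
After rotation 1 (CCW):
###
#__
After rotation 2 (CCW):
#_
#_
##
After rotation 3 (CW):
###
#__
After rotation 4 (CCW):
#_
#_
##
After rotation 5 (CW):
###
#__

Answer: ###
#__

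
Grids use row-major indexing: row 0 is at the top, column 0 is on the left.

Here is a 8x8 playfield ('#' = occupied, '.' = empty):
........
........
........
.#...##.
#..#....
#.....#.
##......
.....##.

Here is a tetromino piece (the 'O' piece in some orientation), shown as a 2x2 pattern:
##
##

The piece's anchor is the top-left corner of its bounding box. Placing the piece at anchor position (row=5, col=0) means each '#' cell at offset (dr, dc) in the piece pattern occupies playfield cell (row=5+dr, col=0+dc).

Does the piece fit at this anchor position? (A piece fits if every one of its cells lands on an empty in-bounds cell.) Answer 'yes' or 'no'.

Check each piece cell at anchor (5, 0):
  offset (0,0) -> (5,0): occupied ('#') -> FAIL
  offset (0,1) -> (5,1): empty -> OK
  offset (1,0) -> (6,0): occupied ('#') -> FAIL
  offset (1,1) -> (6,1): occupied ('#') -> FAIL
All cells valid: no

Answer: no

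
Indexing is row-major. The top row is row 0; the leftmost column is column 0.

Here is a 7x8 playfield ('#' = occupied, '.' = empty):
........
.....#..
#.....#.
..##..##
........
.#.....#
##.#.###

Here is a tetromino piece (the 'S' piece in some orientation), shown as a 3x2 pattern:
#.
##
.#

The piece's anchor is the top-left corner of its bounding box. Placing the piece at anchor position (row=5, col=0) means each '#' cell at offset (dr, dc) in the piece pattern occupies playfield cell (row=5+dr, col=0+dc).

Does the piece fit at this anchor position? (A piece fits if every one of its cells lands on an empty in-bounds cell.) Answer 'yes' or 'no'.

Answer: no

Derivation:
Check each piece cell at anchor (5, 0):
  offset (0,0) -> (5,0): empty -> OK
  offset (1,0) -> (6,0): occupied ('#') -> FAIL
  offset (1,1) -> (6,1): occupied ('#') -> FAIL
  offset (2,1) -> (7,1): out of bounds -> FAIL
All cells valid: no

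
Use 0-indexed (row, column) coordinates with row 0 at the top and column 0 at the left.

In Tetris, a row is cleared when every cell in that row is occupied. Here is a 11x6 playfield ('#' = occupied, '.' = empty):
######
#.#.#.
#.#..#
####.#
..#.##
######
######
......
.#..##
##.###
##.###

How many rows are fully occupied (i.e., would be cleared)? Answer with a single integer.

Check each row:
  row 0: 0 empty cells -> FULL (clear)
  row 1: 3 empty cells -> not full
  row 2: 3 empty cells -> not full
  row 3: 1 empty cell -> not full
  row 4: 3 empty cells -> not full
  row 5: 0 empty cells -> FULL (clear)
  row 6: 0 empty cells -> FULL (clear)
  row 7: 6 empty cells -> not full
  row 8: 3 empty cells -> not full
  row 9: 1 empty cell -> not full
  row 10: 1 empty cell -> not full
Total rows cleared: 3

Answer: 3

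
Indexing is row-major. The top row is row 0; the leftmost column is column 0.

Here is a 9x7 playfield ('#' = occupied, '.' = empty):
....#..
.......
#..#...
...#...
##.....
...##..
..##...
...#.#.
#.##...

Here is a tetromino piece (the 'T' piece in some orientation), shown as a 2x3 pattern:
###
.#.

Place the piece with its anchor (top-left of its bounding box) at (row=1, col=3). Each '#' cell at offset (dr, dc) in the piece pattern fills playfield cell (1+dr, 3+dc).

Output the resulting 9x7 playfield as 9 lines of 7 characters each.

Answer: ....#..
...###.
#..##..
...#...
##.....
...##..
..##...
...#.#.
#.##...

Derivation:
Fill (1+0,3+0) = (1,3)
Fill (1+0,3+1) = (1,4)
Fill (1+0,3+2) = (1,5)
Fill (1+1,3+1) = (2,4)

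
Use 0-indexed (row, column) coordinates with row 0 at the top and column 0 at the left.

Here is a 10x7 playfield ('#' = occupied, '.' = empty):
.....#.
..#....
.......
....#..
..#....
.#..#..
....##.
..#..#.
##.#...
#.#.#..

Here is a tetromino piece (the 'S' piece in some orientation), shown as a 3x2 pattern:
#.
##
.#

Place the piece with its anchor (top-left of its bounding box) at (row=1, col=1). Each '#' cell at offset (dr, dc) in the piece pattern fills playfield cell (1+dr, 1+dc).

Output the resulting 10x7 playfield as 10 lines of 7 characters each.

Answer: .....#.
.##....
.##....
..#.#..
..#....
.#..#..
....##.
..#..#.
##.#...
#.#.#..

Derivation:
Fill (1+0,1+0) = (1,1)
Fill (1+1,1+0) = (2,1)
Fill (1+1,1+1) = (2,2)
Fill (1+2,1+1) = (3,2)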